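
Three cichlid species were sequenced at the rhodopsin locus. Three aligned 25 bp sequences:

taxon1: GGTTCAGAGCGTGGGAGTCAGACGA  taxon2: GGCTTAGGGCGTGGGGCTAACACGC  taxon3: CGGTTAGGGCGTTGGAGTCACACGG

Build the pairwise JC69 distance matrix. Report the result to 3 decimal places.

d(taxon1,taxon2) = 0.417, d(taxon1,taxon3) = 0.351, d(taxon2,taxon3) = 0.351

taxon1–taxon2: 8/25 sites differ → p = 0.32, d = −0.75 ln(1 − 0.426667) = 0.417216 ≈ 0.417.
taxon1–taxon3: 7/25 sites differ → p = 0.28, d = −0.75 ln(1 − 0.373333) = 0.350505 ≈ 0.351.
taxon2–taxon3: 7/25 sites differ → p = 0.28, d = −0.75 ln(1 − 0.373333) = 0.350505 ≈ 0.351.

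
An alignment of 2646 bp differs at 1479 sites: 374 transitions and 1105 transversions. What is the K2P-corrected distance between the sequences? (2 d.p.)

P = 374/2646 ≈ 0.141345 and Q = 1105/2646 ≈ 0.417611.
Under the Kimura two-parameter model, d = −½ ln(1 − 2P − Q) − ¼ ln(1 − 2Q).
1 − 2P − Q = 0.299699, giving −½ ln(0.299699) = 0.602488.
1 − 2Q = 0.164778, giving −¼ ln(0.164778) = 0.450789.
d = 0.602488 + 0.450789 = 1.053277.

1.05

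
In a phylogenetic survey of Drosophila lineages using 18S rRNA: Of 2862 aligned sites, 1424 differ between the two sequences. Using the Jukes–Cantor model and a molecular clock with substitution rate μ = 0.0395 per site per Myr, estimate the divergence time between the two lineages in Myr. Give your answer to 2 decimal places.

p = 1424/2862 ≈ 0.497554.
d = −(3/4) ln(1 − 4p/3) = −0.75 ln(1 − 0.663405) = −0.75 ln(0.336595)
  = −0.75 × (-1.088875) = 0.816656 substitutions/site.
Under a molecular clock d = 2μt, so t = d/(2μ) = 0.816656 / (2 × 0.0395) = 10.34 Myr.

10.34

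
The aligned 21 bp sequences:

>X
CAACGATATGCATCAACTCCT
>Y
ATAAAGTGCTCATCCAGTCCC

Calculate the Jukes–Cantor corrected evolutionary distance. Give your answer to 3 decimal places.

The sequences differ at 11 of 21 sites, so p = 11/21 ≈ 0.52381.
d = −(3/4) ln(1 − 4p/3) = −0.75 ln(1 − 0.698413) = −0.75 ln(0.301587)
  = −0.75 × (-1.198697) = 0.899023 substitutions/site.

0.899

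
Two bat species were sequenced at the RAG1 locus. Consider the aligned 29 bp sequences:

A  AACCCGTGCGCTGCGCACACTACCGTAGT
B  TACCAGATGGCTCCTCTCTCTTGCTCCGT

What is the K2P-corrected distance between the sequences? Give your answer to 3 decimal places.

0.931

Of 29 sites, 1 differences are transitions and 13 are transversions, so P = 1/29 ≈ 0.034483 and Q = 13/29 ≈ 0.448276.
Under the Kimura two-parameter model, d = −½ ln(1 − 2P − Q) − ¼ ln(1 − 2Q).
1 − 2P − Q = 0.482758, giving −½ ln(0.482758) = 0.364120.
1 − 2Q = 0.103448, giving −¼ ln(0.103448) = 0.567172.
d = 0.364120 + 0.567172 = 0.931292.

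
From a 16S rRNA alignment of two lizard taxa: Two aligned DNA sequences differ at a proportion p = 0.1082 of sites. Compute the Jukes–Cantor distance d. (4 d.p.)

0.1168

d = −(3/4) ln(1 − 4p/3) = −0.75 ln(1 − 0.144267) = −0.75 ln(0.855733)
  = −0.75 × (-0.155797) = 0.116848 substitutions/site.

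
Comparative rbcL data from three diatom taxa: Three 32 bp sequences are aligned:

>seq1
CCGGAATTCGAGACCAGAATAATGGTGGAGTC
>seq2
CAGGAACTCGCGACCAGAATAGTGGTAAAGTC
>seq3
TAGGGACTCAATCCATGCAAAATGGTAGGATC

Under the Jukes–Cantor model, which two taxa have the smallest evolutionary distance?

seq1–seq2: 6/32 differ, p = 0.188, d = 0.216.
seq1–seq3: 14/32 differ, p = 0.438, d = 0.657.
seq2–seq3: 14/32 differ, p = 0.438, d = 0.657.
The smallest distance is between seq1 and seq2.

seq1 and seq2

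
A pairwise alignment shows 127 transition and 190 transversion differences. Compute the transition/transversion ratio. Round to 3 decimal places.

R = 127/190 = 0.668421… ≈ 0.668 (to 3 d.p.).

0.668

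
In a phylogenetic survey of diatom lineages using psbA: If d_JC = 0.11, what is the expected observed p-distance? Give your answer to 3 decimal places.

p = (3/4)(1 − e^(−4d/3)) = 0.75 × (1 − e^(-0.146667)) = 0.75 × (1 − 0.863582) = 0.102314.

0.102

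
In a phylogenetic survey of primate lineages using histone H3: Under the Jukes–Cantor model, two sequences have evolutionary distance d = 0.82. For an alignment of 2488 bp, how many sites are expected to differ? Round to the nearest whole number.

1241

Invert JC69: p = (3/4)(1 − e^(−4d/3)) = 0.75 × (1 − e^(-1.093333)) = 0.75 × (1 − 0.335098) = 0.498677.
Expected differing sites = pL ≈ 0.498677 × 2488 = 1240.708376 ≈ 1241.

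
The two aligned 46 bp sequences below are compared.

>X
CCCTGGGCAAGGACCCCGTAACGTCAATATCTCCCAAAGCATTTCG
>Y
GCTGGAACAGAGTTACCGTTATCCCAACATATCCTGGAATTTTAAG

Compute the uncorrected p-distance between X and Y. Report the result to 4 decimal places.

0.5217

The sequences differ at 24 of 46 positions.
p = 24/46 = 0.521739… ≈ 0.5217 (to 4 d.p.).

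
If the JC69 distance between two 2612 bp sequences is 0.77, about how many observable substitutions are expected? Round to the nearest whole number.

Invert JC69: p = (3/4)(1 − e^(−4d/3)) = 0.75 × (1 − e^(-1.026667)) = 0.75 × (1 − 0.358199) = 0.481351.
Expected differing sites = pL ≈ 0.481351 × 2612 = 1257.288812 ≈ 1257.

1257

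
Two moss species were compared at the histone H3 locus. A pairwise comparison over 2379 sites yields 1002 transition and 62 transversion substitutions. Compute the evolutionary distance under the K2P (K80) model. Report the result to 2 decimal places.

1.03

P = 1002/2379 ≈ 0.421185 and Q = 62/2379 ≈ 0.026061.
Under the Kimura two-parameter model, d = −½ ln(1 − 2P − Q) − ¼ ln(1 − 2Q).
1 − 2P − Q = 0.131569, giving −½ ln(0.131569) = 1.014112.
1 − 2Q = 0.947878, giving −¼ ln(0.947878) = 0.013382.
d = 1.014112 + 0.013382 = 1.027494.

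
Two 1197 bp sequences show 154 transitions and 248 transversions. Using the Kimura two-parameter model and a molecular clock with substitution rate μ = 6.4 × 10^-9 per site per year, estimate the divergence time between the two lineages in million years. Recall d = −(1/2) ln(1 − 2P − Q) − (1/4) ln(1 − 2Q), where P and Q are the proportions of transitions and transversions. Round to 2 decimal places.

P = 154/1197 ≈ 0.128655 and Q = 248/1197 ≈ 0.207185.
Under the Kimura two-parameter model, d = −½ ln(1 − 2P − Q) − ¼ ln(1 − 2Q).
1 − 2P − Q = 0.535505, giving −½ ln(0.535505) = 0.312273.
1 − 2Q = 0.58563, giving −¼ ln(0.58563) = 0.133767.
d = 0.312273 + 0.133767 = 0.446040.
Under a molecular clock d = 2μt, so t = d/(2μ) = 0.446040 / (2 × 6.4 × 10^-9) = 34.85 million years.

34.85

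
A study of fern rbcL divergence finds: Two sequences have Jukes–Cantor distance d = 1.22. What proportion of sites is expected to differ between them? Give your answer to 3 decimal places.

p = (3/4)(1 − e^(−4d/3)) = 0.75 × (1 − e^(-1.626667)) = 0.75 × (1 − 0.196584) = 0.602562.

0.603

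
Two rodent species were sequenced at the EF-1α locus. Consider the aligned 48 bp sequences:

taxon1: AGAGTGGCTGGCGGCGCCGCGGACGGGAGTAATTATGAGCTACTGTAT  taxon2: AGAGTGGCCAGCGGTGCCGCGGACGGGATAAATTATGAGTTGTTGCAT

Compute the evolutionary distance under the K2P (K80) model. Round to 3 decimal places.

0.224

Of 48 sites, 7 differences are transitions and 2 are transversions, so P = 7/48 ≈ 0.145833 and Q = 2/48 ≈ 0.041667.
Under the Kimura two-parameter model, d = −½ ln(1 − 2P − Q) − ¼ ln(1 − 2Q).
1 − 2P − Q = 0.666667, giving −½ ln(0.666667) = 0.202732.
1 − 2Q = 0.916666, giving −¼ ln(0.916666) = 0.021753.
d = 0.202732 + 0.021753 = 0.224485.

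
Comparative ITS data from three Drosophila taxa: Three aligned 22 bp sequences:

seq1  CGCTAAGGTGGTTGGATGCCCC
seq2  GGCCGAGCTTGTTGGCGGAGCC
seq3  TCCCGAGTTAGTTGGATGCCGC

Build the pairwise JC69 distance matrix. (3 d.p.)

seq1–seq2: 9/22 sites differ → p ≈ 0.409091, d = −0.75 ln(1 − 0.545455) = 0.591344 ≈ 0.591.
seq1–seq3: 7/22 sites differ → p ≈ 0.318182, d = −0.75 ln(1 − 0.424243) = 0.414052 ≈ 0.414.
seq2–seq3: 9/22 sites differ → p ≈ 0.409091, d = −0.75 ln(1 − 0.545455) = 0.591344 ≈ 0.591.

d(seq1,seq2) = 0.591, d(seq1,seq3) = 0.414, d(seq2,seq3) = 0.591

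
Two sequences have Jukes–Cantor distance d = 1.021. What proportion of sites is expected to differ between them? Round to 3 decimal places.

0.558

p = (3/4)(1 − e^(−4d/3)) = 0.75 × (1 − e^(-1.361333)) = 0.75 × (1 − 0.256319) = 0.557761.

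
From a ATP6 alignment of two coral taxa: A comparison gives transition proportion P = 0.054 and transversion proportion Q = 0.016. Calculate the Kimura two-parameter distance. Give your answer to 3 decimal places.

Under the Kimura two-parameter model, d = −½ ln(1 − 2P − Q) − ¼ ln(1 − 2Q).
1 − 2P − Q = 0.876, giving −½ ln(0.876) = 0.066195.
1 − 2Q = 0.968, giving −¼ ln(0.968) = 0.008131.
d = 0.066195 + 0.008131 = 0.074326.

0.074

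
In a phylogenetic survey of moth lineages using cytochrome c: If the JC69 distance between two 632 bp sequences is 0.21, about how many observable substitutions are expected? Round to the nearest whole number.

116

Invert JC69: p = (3/4)(1 − e^(−4d/3)) = 0.75 × (1 − e^(-0.28)) = 0.75 × (1 − 0.755784) = 0.183162.
Expected differing sites = pL ≈ 0.183162 × 632 = 115.758384 ≈ 116.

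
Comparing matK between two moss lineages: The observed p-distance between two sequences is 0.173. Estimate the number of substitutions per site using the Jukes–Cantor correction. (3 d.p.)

0.197

d = −(3/4) ln(1 − 4p/3) = −0.75 ln(1 − 0.230667) = −0.75 ln(0.769333)
  = −0.75 × (-0.262231) = 0.196673 substitutions/site.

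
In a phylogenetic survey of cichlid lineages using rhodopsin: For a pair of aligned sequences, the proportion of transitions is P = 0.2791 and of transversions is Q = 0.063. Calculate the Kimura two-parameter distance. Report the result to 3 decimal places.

0.519

Under the Kimura two-parameter model, d = −½ ln(1 − 2P − Q) − ¼ ln(1 − 2Q).
1 − 2P − Q = 0.3788, giving −½ ln(0.3788) = 0.485373.
1 − 2Q = 0.874, giving −¼ ln(0.874) = 0.033669.
d = 0.485373 + 0.033669 = 0.519042.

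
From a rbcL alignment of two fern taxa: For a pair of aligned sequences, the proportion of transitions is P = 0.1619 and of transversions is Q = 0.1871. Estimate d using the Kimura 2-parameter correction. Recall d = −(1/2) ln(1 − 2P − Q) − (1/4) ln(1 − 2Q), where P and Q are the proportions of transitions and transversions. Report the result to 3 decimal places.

Under the Kimura two-parameter model, d = −½ ln(1 − 2P − Q) − ¼ ln(1 − 2Q).
1 − 2P − Q = 0.4891, giving −½ ln(0.4891) = 0.357594.
1 − 2Q = 0.6258, giving −¼ ln(0.6258) = 0.117181.
d = 0.357594 + 0.117181 = 0.474775.

0.475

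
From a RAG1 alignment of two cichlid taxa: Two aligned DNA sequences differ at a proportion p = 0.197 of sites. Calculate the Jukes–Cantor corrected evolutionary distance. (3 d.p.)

0.229

d = −(3/4) ln(1 − 4p/3) = −0.75 ln(1 − 0.262667) = −0.75 ln(0.737333)
  = −0.75 × (-0.304716) = 0.228537 substitutions/site.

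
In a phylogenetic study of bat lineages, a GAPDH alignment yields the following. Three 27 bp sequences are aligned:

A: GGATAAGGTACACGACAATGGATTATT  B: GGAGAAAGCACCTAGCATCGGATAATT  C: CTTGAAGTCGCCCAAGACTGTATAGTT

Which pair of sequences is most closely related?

A and B

A–B: 10/27 differ, p = 0.370, d = 0.511.
A–C: 14/27 differ, p = 0.519, d = 0.882.
B–C: 13/27 differ, p = 0.481, d = 0.770.
The smallest distance is between A and B.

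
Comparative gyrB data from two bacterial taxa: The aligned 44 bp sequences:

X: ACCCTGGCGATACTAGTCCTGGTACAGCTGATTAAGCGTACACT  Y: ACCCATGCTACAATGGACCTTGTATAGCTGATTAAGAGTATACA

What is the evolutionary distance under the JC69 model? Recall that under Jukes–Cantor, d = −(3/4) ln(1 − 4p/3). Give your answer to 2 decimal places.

0.34

The sequences differ at 12 of 44 sites, so p = 12/44 ≈ 0.272727.
d = −(3/4) ln(1 − 4p/3) = −0.75 ln(1 − 0.363636) = −0.75 ln(0.636364)
  = −0.75 × (-0.451985) = 0.338989 substitutions/site.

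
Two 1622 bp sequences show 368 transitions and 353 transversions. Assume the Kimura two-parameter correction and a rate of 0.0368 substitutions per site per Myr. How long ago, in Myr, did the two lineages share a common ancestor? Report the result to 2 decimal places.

9.50

P = 368/1622 ≈ 0.22688 and Q = 353/1622 ≈ 0.217633.
Under the Kimura two-parameter model, d = −½ ln(1 − 2P − Q) − ¼ ln(1 − 2Q).
1 − 2P − Q = 0.328607, giving −½ ln(0.328607) = 0.556446.
1 − 2Q = 0.564734, giving −¼ ln(0.564734) = 0.142850.
d = 0.556446 + 0.142850 = 0.699296.
Under a molecular clock d = 2μt, so t = d/(2μ) = 0.699296 / (2 × 0.0368) = 9.50 Myr.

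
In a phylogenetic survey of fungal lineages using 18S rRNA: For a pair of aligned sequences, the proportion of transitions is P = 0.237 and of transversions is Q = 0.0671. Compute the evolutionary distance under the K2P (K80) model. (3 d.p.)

0.425

Under the Kimura two-parameter model, d = −½ ln(1 − 2P − Q) − ¼ ln(1 − 2Q).
1 − 2P − Q = 0.4589, giving −½ ln(0.4589) = 0.389461.
1 − 2Q = 0.8658, giving −¼ ln(0.8658) = 0.036025.
d = 0.389461 + 0.036025 = 0.425486.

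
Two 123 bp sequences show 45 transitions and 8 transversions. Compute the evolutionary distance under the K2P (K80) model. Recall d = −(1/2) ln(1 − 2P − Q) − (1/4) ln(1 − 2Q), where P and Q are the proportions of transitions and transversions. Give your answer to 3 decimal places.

0.831

P = 45/123 ≈ 0.365854 and Q = 8/123 ≈ 0.065041.
Under the Kimura two-parameter model, d = −½ ln(1 − 2P − Q) − ¼ ln(1 − 2Q).
1 − 2P − Q = 0.203251, giving −½ ln(0.203251) = 0.796657.
1 − 2Q = 0.869918, giving −¼ ln(0.869918) = 0.034839.
d = 0.796657 + 0.034839 = 0.831496.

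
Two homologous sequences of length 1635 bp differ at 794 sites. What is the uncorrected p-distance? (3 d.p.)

p = 794/1635 = 0.485626… ≈ 0.486 (to 3 d.p.).

0.486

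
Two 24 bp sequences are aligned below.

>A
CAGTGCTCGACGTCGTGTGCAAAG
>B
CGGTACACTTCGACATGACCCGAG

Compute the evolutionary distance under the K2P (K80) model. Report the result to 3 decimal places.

Of 24 sites, 4 differences are transitions and 7 are transversions, so P = 4/24 ≈ 0.166667 and Q = 7/24 ≈ 0.291667.
Under the Kimura two-parameter model, d = −½ ln(1 − 2P − Q) − ¼ ln(1 − 2Q).
1 − 2P − Q = 0.374999, giving −½ ln(0.374999) = 0.490416.
1 − 2Q = 0.416666, giving −¼ ln(0.416666) = 0.218868.
d = 0.490416 + 0.218868 = 0.709284.

0.709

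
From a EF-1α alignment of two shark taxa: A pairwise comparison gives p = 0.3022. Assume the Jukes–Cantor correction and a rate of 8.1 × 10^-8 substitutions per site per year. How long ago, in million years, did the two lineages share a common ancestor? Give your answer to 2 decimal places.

2.39

d = −(3/4) ln(1 − 4p/3) = −0.75 ln(1 − 0.402933) = −0.75 ln(0.597067)
  = −0.75 × (-0.515726) = 0.386795 substitutions/site.
Under a molecular clock d = 2μt, so t = d/(2μ) = 0.386795 / (2 × 8.1 × 10^-8) = 2.39 million years.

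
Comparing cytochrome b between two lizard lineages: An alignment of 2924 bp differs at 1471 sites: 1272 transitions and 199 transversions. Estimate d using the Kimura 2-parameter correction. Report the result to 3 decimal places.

P = 1272/2924 ≈ 0.435021 and Q = 199/2924 ≈ 0.068057.
Under the Kimura two-parameter model, d = −½ ln(1 − 2P − Q) − ¼ ln(1 − 2Q).
1 − 2P − Q = 0.061901, giving −½ ln(0.061901) = 1.391109.
1 − 2Q = 0.863886, giving −¼ ln(0.863886) = 0.036579.
d = 1.391109 + 0.036579 = 1.427688.

1.428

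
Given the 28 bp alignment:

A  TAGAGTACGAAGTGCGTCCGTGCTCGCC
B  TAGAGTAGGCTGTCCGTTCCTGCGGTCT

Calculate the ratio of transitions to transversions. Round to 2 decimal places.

0.25

Transitions are A↔G and C↔T; transversions are all other mismatches.
Transitions: 2. Transversions: 8.
R = 2/8 = 0.25.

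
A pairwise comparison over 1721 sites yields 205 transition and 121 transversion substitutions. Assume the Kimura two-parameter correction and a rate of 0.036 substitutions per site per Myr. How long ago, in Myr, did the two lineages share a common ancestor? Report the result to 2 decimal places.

3.09

P = 205/1721 ≈ 0.119117 and Q = 121/1721 ≈ 0.070308.
Under the Kimura two-parameter model, d = −½ ln(1 − 2P − Q) − ¼ ln(1 − 2Q).
1 − 2P − Q = 0.691458, giving −½ ln(0.691458) = 0.184476.
1 − 2Q = 0.859384, giving −¼ ln(0.859384) = 0.037885.
d = 0.184476 + 0.037885 = 0.222361.
Under a molecular clock d = 2μt, so t = d/(2μ) = 0.222361 / (2 × 0.036) = 3.09 Myr.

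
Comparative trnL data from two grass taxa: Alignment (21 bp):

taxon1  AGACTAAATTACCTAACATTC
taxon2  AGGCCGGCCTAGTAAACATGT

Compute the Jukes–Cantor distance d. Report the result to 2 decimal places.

The sequences differ at 11 of 21 sites, so p = 11/21 ≈ 0.52381.
d = −(3/4) ln(1 − 4p/3) = −0.75 ln(1 − 0.698413) = −0.75 ln(0.301587)
  = −0.75 × (-1.198697) = 0.899023 substitutions/site.

0.90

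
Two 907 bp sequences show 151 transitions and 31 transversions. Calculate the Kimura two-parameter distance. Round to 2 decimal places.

P = 151/907 ≈ 0.166483 and Q = 31/907 ≈ 0.034179.
Under the Kimura two-parameter model, d = −½ ln(1 − 2P − Q) − ¼ ln(1 − 2Q).
1 − 2P − Q = 0.632855, giving −½ ln(0.632855) = 0.228757.
1 − 2Q = 0.931642, giving −¼ ln(0.931642) = 0.017702.
d = 0.228757 + 0.017702 = 0.246459.

0.25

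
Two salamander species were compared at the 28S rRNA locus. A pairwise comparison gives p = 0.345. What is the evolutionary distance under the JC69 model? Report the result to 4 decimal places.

d = −(3/4) ln(1 − 4p/3) = −0.75 ln(1 − 0.46) = −0.75 ln(0.54)
  = −0.75 × (-0.616186) = 0.462140 substitutions/site.

0.4621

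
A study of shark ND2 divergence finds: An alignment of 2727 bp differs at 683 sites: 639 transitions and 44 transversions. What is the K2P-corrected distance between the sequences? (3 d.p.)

P = 639/2727 ≈ 0.234323 and Q = 44/2727 ≈ 0.016135.
Under the Kimura two-parameter model, d = −½ ln(1 − 2P − Q) − ¼ ln(1 − 2Q).
1 − 2P − Q = 0.515219, giving −½ ln(0.515219) = 0.331582.
1 − 2Q = 0.96773, giving −¼ ln(0.96773) = 0.008201.
d = 0.331582 + 0.008201 = 0.339783.

0.340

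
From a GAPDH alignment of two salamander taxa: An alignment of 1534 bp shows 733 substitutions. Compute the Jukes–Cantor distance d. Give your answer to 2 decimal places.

0.76

p = 733/1534 ≈ 0.477836.
d = −(3/4) ln(1 − 4p/3) = −0.75 ln(1 − 0.637115) = −0.75 ln(0.362885)
  = −0.75 × (-1.013669) = 0.760252 substitutions/site.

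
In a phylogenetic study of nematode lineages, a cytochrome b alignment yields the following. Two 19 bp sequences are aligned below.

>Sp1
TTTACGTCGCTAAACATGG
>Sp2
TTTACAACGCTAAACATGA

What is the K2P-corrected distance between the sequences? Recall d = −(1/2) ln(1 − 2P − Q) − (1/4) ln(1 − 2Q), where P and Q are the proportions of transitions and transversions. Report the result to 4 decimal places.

Of 19 sites, 2 differences are transitions and 1 are transversions, so P = 2/19 ≈ 0.105263 and Q = 1/19 ≈ 0.052632.
Under the Kimura two-parameter model, d = −½ ln(1 − 2P − Q) − ¼ ln(1 − 2Q).
1 − 2P − Q = 0.736842, giving −½ ln(0.736842) = 0.152691.
1 − 2Q = 0.894736, giving −¼ ln(0.894736) = 0.027807.
d = 0.152691 + 0.027807 = 0.180498.

0.1805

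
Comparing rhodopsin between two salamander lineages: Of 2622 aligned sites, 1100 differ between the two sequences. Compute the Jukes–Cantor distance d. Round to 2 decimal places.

0.61

p = 1100/2622 ≈ 0.419527.
d = −(3/4) ln(1 − 4p/3) = −0.75 ln(1 − 0.559369) = −0.75 ln(0.440631)
  = −0.75 × (-0.819547) = 0.614660 substitutions/site.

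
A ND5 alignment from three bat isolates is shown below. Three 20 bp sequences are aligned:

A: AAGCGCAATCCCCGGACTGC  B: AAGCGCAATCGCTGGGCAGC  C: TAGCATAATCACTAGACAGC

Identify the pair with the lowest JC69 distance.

A and B

A–B: 4/20 differ, p = 0.200, d = 0.233.
A–C: 7/20 differ, p = 0.350, d = 0.471.
B–C: 6/20 differ, p = 0.300, d = 0.383.
The smallest distance is between A and B.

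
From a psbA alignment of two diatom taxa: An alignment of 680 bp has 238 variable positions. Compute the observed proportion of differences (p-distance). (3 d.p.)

0.350

p = 238/680 = 0.350.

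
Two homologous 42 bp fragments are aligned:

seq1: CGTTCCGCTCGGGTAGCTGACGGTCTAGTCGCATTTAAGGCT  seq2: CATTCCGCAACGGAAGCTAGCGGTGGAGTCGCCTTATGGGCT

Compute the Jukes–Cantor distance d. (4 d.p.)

0.3992

The sequences differ at 13 of 42 sites, so p = 13/42 ≈ 0.309524.
d = −(3/4) ln(1 − 4p/3) = −0.75 ln(1 − 0.412699) = −0.75 ln(0.587301)
  = −0.75 × (-0.532218) = 0.399164 substitutions/site.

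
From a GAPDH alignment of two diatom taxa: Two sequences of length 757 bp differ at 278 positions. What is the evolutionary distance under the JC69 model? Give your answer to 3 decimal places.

0.504

p = 278/757 ≈ 0.367239.
d = −(3/4) ln(1 − 4p/3) = −0.75 ln(1 − 0.489652) = −0.75 ln(0.510348)
  = −0.75 × (-0.672662) = 0.504497 substitutions/site.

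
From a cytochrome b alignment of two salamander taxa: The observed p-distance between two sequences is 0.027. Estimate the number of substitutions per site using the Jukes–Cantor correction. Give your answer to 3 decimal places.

d = −(3/4) ln(1 − 4p/3) = −0.75 ln(1 − 0.036) = −0.75 ln(0.964)
  = −0.75 × (-0.036664) = 0.027498 substitutions/site.

0.027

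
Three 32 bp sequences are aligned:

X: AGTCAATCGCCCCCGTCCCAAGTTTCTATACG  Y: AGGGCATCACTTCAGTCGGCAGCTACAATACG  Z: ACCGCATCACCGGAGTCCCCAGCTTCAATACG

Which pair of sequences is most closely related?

X–Y: 13/32 differ, p = 0.406, d = 0.585.
X–Z: 11/32 differ, p = 0.344, d = 0.460.
Y–Z: 8/32 differ, p = 0.250, d = 0.304.
The smallest distance is between Y and Z.

Y and Z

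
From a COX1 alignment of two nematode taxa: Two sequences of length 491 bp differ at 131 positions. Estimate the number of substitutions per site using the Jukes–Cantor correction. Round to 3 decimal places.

0.330

p = 131/491 ≈ 0.266802.
d = −(3/4) ln(1 − 4p/3) = −0.75 ln(1 − 0.355736) = −0.75 ln(0.644264)
  = −0.75 × (-0.439647) = 0.329735 substitutions/site.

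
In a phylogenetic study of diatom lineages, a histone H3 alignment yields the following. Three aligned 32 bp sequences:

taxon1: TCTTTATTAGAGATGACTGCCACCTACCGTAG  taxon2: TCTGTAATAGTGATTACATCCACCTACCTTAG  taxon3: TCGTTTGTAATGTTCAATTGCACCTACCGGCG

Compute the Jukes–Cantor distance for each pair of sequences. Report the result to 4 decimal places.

d(taxon1,taxon2) = 0.2586, d(taxon1,taxon3) = 0.5199, d(taxon2,taxon3) = 0.5851

taxon1–taxon2: 7/32 sites differ → p = 0.21875, d = −0.75 ln(1 − 0.291667) = 0.258631 ≈ 0.2586.
taxon1–taxon3: 12/32 sites differ → p = 0.375, d = −0.75 ln(1 − 0.5) = 0.519860 ≈ 0.5199.
taxon2–taxon3: 13/32 sites differ → p = 0.40625, d = −0.75 ln(1 − 0.541667) = 0.585119 ≈ 0.5851.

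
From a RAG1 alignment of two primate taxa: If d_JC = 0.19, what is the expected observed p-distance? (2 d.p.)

p = (3/4)(1 − e^(−4d/3)) = 0.75 × (1 − e^(-0.253333)) = 0.75 × (1 − 0.776209) = 0.167843.

0.17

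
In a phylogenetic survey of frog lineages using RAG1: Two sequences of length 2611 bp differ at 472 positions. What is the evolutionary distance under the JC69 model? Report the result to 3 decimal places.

0.207

p = 472/2611 ≈ 0.180774.
d = −(3/4) ln(1 − 4p/3) = −0.75 ln(1 − 0.241032) = −0.75 ln(0.758968)
  = −0.75 × (-0.275796) = 0.206847 substitutions/site.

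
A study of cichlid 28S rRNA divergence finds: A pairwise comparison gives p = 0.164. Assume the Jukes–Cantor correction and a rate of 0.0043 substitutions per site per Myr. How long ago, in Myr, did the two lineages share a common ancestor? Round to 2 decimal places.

d = −(3/4) ln(1 − 4p/3) = −0.75 ln(1 − 0.218667) = −0.75 ln(0.781333)
  = −0.75 × (-0.246754) = 0.185066 substitutions/site.
Under a molecular clock d = 2μt, so t = d/(2μ) = 0.185066 / (2 × 0.0043) = 21.52 Myr.

21.52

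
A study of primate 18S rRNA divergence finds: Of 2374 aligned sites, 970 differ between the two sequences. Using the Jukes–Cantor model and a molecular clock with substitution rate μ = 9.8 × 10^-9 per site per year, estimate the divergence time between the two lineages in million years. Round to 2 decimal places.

p = 970/2374 ≈ 0.408593.
d = −(3/4) ln(1 − 4p/3) = −0.75 ln(1 − 0.544791) = −0.75 ln(0.455209)
  = −0.75 × (-0.786999) = 0.590249 substitutions/site.
Under a molecular clock d = 2μt, so t = d/(2μ) = 0.590249 / (2 × 9.8 × 10^-9) = 30.11 million years.

30.11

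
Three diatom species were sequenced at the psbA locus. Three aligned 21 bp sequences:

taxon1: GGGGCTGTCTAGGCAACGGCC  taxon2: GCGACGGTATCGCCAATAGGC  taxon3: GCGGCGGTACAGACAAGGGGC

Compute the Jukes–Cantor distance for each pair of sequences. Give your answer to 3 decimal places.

taxon1–taxon2: 9/21 sites differ → p ≈ 0.428571, d = −0.75 ln(1 − 0.571428) = 0.635472 ≈ 0.635.
taxon1–taxon3: 7/21 sites differ → p ≈ 0.333333, d = −0.75 ln(1 − 0.444444) = 0.440839 ≈ 0.441.
taxon2–taxon3: 6/21 sites differ → p ≈ 0.285714, d = −0.75 ln(1 − 0.380952) = 0.359679 ≈ 0.360.

d(taxon1,taxon2) = 0.635, d(taxon1,taxon3) = 0.441, d(taxon2,taxon3) = 0.360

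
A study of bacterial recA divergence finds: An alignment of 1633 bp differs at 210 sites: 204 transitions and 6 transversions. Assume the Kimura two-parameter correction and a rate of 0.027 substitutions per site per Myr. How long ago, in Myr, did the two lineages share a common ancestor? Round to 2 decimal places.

2.74

P = 204/1633 ≈ 0.124923 and Q = 6/1633 ≈ 0.003674.
Under the Kimura two-parameter model, d = −½ ln(1 − 2P − Q) − ¼ ln(1 − 2Q).
1 − 2P − Q = 0.74648, giving −½ ln(0.74648) = 0.146193.
1 − 2Q = 0.992652, giving −¼ ln(0.992652) = 0.001844.
d = 0.146193 + 0.001844 = 0.148037.
Under a molecular clock d = 2μt, so t = d/(2μ) = 0.148037 / (2 × 0.027) = 2.74 Myr.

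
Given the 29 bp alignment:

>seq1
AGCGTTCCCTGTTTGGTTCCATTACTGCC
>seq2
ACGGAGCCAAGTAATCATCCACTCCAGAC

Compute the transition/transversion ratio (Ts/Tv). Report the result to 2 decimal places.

Transitions are A↔G and C↔T; transversions are all other mismatches.
Transitions: 1. Transversions: 14.
R = 1/14 = 0.071428… ≈ 0.07 (to 2 d.p.).

0.07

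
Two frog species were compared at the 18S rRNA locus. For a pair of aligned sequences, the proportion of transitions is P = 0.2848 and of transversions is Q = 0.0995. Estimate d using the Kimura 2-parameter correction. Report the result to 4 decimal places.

Under the Kimura two-parameter model, d = −½ ln(1 − 2P − Q) − ¼ ln(1 − 2Q).
1 − 2P − Q = 0.3309, giving −½ ln(0.3309) = 0.552970.
1 − 2Q = 0.801, giving −¼ ln(0.801) = 0.055474.
d = 0.552970 + 0.055474 = 0.608444.

0.6084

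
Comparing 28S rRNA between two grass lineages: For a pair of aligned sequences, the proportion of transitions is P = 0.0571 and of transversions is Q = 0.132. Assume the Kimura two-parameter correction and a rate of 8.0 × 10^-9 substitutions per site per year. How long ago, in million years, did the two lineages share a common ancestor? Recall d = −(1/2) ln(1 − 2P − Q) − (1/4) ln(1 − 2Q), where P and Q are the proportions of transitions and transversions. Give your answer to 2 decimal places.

Under the Kimura two-parameter model, d = −½ ln(1 − 2P − Q) − ¼ ln(1 − 2Q).
1 − 2P − Q = 0.7538, giving −½ ln(0.7538) = 0.141314.
1 − 2Q = 0.736, giving −¼ ln(0.736) = 0.076631.
d = 0.141314 + 0.076631 = 0.217945.
Under a molecular clock d = 2μt, so t = d/(2μ) = 0.217945 / (2 × 8.0 × 10^-9) = 13.62 million years.

13.62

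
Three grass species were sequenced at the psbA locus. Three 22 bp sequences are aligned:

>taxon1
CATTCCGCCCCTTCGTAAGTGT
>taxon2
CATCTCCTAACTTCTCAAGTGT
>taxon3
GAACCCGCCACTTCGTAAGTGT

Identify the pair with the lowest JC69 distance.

taxon1–taxon2: 8/22 differ, p = 0.364, d = 0.497.
taxon1–taxon3: 4/22 differ, p = 0.182, d = 0.208.
taxon2–taxon3: 8/22 differ, p = 0.364, d = 0.497.
The smallest distance is between taxon1 and taxon3.

taxon1 and taxon3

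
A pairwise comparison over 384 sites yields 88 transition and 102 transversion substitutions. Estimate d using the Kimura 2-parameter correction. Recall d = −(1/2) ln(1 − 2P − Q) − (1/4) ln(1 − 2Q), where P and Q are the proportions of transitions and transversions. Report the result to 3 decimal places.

0.833

P = 88/384 ≈ 0.229167 and Q = 102/384 = 0.265625.
Under the Kimura two-parameter model, d = −½ ln(1 − 2P − Q) − ¼ ln(1 − 2Q).
1 − 2P − Q = 0.276041, giving −½ ln(0.276041) = 0.643603.
1 − 2Q = 0.46875, giving −¼ ln(0.46875) = 0.189421.
d = 0.643603 + 0.189421 = 0.833024.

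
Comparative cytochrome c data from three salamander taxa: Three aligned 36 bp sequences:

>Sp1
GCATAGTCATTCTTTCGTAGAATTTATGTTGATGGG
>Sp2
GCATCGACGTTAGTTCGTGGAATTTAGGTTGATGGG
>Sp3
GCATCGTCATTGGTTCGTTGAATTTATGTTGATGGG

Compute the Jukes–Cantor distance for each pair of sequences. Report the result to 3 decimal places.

Sp1–Sp2: 7/36 sites differ → p ≈ 0.194444, d = −0.75 ln(1 − 0.259259) = 0.225078 ≈ 0.225.
Sp1–Sp3: 4/36 sites differ → p ≈ 0.111111, d = −0.75 ln(1 − 0.148148) = 0.120257 ≈ 0.120.
Sp2–Sp3: 5/36 sites differ → p ≈ 0.138889, d = −0.75 ln(1 − 0.185185) = 0.153596 ≈ 0.154.

d(Sp1,Sp2) = 0.225, d(Sp1,Sp3) = 0.120, d(Sp2,Sp3) = 0.154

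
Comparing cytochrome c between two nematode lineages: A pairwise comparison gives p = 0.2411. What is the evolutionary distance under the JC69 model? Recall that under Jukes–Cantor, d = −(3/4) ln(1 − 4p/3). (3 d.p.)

0.291

d = −(3/4) ln(1 − 4p/3) = −0.75 ln(1 − 0.321467) = −0.75 ln(0.678533)
  = −0.75 × (-0.387822) = 0.290867 substitutions/site.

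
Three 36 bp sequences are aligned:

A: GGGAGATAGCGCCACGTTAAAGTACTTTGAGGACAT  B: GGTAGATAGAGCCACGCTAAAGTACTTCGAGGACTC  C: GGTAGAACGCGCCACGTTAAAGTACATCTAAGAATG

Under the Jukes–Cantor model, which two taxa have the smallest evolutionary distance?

A and B

A–B: 6/36 differ, p = 0.167, d = 0.188.
A–C: 10/36 differ, p = 0.278, d = 0.347.
B–C: 9/36 differ, p = 0.250, d = 0.304.
The smallest distance is between A and B.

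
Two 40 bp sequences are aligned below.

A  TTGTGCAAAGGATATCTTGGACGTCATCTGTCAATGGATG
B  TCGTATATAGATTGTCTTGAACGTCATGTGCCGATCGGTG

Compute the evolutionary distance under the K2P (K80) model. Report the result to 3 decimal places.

0.455

Of 40 sites, 9 differences are transitions and 4 are transversions, so P = 9/40 = 0.225 and Q = 4/40 = 0.1.
Under the Kimura two-parameter model, d = −½ ln(1 − 2P − Q) − ¼ ln(1 − 2Q).
1 − 2P − Q = 0.45, giving −½ ln(0.45) = 0.399254.
1 − 2Q = 0.8, giving −¼ ln(0.8) = 0.055786.
d = 0.399254 + 0.055786 = 0.455040.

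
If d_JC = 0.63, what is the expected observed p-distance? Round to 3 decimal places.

0.426

p = (3/4)(1 − e^(−4d/3)) = 0.75 × (1 − e^(-0.84)) = 0.75 × (1 − 0.431711) = 0.426217.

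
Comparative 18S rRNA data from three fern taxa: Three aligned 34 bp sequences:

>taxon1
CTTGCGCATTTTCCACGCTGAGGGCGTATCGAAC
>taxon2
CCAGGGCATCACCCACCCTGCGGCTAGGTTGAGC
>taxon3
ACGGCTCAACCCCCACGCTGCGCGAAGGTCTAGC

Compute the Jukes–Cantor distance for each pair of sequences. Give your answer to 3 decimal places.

d(taxon1,taxon2) = 0.665, d(taxon1,taxon3) = 0.741, d(taxon2,taxon3) = 0.477

taxon1–taxon2: 15/34 sites differ → p ≈ 0.441176, d = −0.75 ln(1 − 0.588235) = 0.665477 ≈ 0.665.
taxon1–taxon3: 16/34 sites differ → p ≈ 0.470588, d = −0.75 ln(1 − 0.627451) = 0.740540 ≈ 0.741.
taxon2–taxon3: 12/34 sites differ → p ≈ 0.352941, d = −0.75 ln(1 − 0.470588) = 0.476991 ≈ 0.477.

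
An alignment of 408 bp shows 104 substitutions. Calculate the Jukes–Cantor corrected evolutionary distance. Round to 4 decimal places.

0.3115

p = 104/408 ≈ 0.254902.
d = −(3/4) ln(1 − 4p/3) = −0.75 ln(1 − 0.339869) = −0.75 ln(0.660131)
  = −0.75 × (-0.415317) = 0.311488 substitutions/site.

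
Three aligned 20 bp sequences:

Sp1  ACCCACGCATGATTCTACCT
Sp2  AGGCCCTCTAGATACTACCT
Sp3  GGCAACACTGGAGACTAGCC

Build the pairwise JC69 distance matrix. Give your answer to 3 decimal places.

d(Sp1,Sp2) = 0.471, d(Sp1,Sp3) = 0.824, d(Sp2,Sp3) = 0.687

Sp1–Sp2: 7/20 sites differ → p = 0.35, d = −0.75 ln(1 − 0.466667) = 0.471457 ≈ 0.471.
Sp1–Sp3: 10/20 sites differ → p = 0.5, d = −0.75 ln(1 − 0.666667) = 0.823960 ≈ 0.824.
Sp2–Sp3: 9/20 sites differ → p = 0.45, d = −0.75 ln(1 − 0.6) = 0.687218 ≈ 0.687.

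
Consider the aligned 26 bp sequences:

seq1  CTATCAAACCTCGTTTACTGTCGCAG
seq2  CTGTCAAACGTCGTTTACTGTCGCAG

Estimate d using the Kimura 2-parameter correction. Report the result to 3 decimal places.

Of 26 sites, 1 differences are transitions and 1 are transversions, so P = 1/26 ≈ 0.038462 and Q = 1/26 ≈ 0.038462.
Under the Kimura two-parameter model, d = −½ ln(1 − 2P − Q) − ¼ ln(1 − 2Q).
1 − 2P − Q = 0.884614, giving −½ ln(0.884614) = 0.061302.
1 − 2Q = 0.923076, giving −¼ ln(0.923076) = 0.020011.
d = 0.061302 + 0.020011 = 0.081313.

0.081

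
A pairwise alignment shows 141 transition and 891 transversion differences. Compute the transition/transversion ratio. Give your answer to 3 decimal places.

0.158

R = 141/891 = 0.158249… ≈ 0.158 (to 3 d.p.).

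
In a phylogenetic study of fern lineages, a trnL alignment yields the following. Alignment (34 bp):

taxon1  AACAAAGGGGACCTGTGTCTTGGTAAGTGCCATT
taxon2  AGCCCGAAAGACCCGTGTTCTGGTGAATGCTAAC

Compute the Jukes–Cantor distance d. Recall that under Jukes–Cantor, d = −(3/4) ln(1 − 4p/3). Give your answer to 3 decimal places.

The sequences differ at 15 of 34 sites, so p = 15/34 ≈ 0.441176.
d = −(3/4) ln(1 − 4p/3) = −0.75 ln(1 − 0.588235) = −0.75 ln(0.411765)
  = −0.75 × (-0.887302) = 0.665477 substitutions/site.

0.665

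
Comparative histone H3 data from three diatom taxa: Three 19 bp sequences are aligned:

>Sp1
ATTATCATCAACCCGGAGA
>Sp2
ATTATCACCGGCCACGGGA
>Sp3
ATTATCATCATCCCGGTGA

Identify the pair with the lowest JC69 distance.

Sp1–Sp2: 6/19 differ, p = 0.316, d = 0.410.
Sp1–Sp3: 2/19 differ, p = 0.105, d = 0.113.
Sp2–Sp3: 6/19 differ, p = 0.316, d = 0.410.
The smallest distance is between Sp1 and Sp3.

Sp1 and Sp3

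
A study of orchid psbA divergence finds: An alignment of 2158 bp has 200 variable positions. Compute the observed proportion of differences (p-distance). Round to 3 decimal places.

p = 200/2158 = 0.092678… ≈ 0.093 (to 3 d.p.).

0.093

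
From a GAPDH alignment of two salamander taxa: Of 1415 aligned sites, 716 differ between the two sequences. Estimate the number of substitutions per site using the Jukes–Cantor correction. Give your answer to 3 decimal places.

0.842

p = 716/1415 ≈ 0.506007.
d = −(3/4) ln(1 − 4p/3) = −0.75 ln(1 − 0.674676) = −0.75 ln(0.325324)
  = −0.75 × (-1.122934) = 0.842201 substitutions/site.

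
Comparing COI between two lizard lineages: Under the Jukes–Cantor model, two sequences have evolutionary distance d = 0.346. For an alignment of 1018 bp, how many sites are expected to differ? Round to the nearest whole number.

Invert JC69: p = (3/4)(1 − e^(−4d/3)) = 0.75 × (1 − e^(-0.461333)) = 0.75 × (1 − 0.630443) = 0.277168.
Expected differing sites = pL ≈ 0.277168 × 1018 = 282.157024 ≈ 282.

282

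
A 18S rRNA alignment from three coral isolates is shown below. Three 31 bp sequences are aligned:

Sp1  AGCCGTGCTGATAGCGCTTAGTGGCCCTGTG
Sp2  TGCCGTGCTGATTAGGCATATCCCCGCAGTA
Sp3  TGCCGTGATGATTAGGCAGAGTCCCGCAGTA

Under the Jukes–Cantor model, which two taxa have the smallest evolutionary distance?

Sp1–Sp2: 12/31 differ, p = 0.387, d = 0.544.
Sp1–Sp3: 12/31 differ, p = 0.387, d = 0.544.
Sp2–Sp3: 4/31 differ, p = 0.129, d = 0.142.
The smallest distance is between Sp2 and Sp3.

Sp2 and Sp3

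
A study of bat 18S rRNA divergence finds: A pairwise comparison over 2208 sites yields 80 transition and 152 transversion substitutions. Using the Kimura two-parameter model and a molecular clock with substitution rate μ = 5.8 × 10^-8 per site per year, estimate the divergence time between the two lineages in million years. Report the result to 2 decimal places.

P = 80/2208 ≈ 0.036232 and Q = 152/2208 ≈ 0.068841.
Under the Kimura two-parameter model, d = −½ ln(1 − 2P − Q) − ¼ ln(1 − 2Q).
1 − 2P − Q = 0.858695, giving −½ ln(0.858695) = 0.076171.
1 − 2Q = 0.862318, giving −¼ ln(0.862318) = 0.037033.
d = 0.076171 + 0.037033 = 0.113204.
Under a molecular clock d = 2μt, so t = d/(2μ) = 0.113204 / (2 × 5.8 × 10^-8) = 0.98 million years.

0.98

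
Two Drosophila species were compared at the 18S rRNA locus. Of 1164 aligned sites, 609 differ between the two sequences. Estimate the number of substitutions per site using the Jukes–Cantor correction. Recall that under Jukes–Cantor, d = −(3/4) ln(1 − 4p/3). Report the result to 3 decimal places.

p = 609/1164 ≈ 0.523196.
d = −(3/4) ln(1 − 4p/3) = −0.75 ln(1 − 0.697595) = −0.75 ln(0.302405)
  = −0.75 × (-1.195988) = 0.896991 substitutions/site.

0.897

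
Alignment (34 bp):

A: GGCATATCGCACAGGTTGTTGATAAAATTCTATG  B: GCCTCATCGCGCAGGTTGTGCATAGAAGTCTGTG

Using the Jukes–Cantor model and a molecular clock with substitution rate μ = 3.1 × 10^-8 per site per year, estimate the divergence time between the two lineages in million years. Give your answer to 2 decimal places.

5.27

The sequences differ at 9 of 34 sites (2, 4, 5, 11, 20, 21, 25, 28, 32), so p = 9/34 ≈ 0.264706.
d = −(3/4) ln(1 − 4p/3) = −0.75 ln(1 − 0.352941) = −0.75 ln(0.647059)
  = −0.75 × (-0.435318) = 0.326489 substitutions/site.
Under a molecular clock d = 2μt, so t = d/(2μ) = 0.326489 / (2 × 3.1 × 10^-8) = 5.27 million years.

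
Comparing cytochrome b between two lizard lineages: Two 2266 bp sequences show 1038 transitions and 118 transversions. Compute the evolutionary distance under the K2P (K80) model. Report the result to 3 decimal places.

1.752

P = 1038/2266 ≈ 0.458076 and Q = 118/2266 ≈ 0.052074.
Under the Kimura two-parameter model, d = −½ ln(1 − 2P − Q) − ¼ ln(1 − 2Q).
1 − 2P − Q = 0.031774, giving −½ ln(0.031774) = 1.724553.
1 − 2Q = 0.895852, giving −¼ ln(0.895852) = 0.027495.
d = 1.724553 + 0.027495 = 1.752048.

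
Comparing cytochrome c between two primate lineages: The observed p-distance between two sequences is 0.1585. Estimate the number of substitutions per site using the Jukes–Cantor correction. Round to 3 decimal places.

d = −(3/4) ln(1 − 4p/3) = −0.75 ln(1 − 0.211333) = −0.75 ln(0.788667)
  = −0.75 × (-0.237411) = 0.178058 substitutions/site.

0.178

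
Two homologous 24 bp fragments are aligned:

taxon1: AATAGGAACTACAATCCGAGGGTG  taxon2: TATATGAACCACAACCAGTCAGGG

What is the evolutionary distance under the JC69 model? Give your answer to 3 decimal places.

0.520

The sequences differ at 9 of 24 sites (1, 5, 10, 15, 17, 19, 20, 21, 23), so p = 9/24 = 0.375.
d = −(3/4) ln(1 − 4p/3) = −0.75 ln(1 − 0.5) = −0.75 ln(0.5)
  = −0.75 × (-0.693147) = 0.519860 substitutions/site.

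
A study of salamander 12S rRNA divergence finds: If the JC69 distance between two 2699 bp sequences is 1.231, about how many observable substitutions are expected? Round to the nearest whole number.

1632

Invert JC69: p = (3/4)(1 − e^(−4d/3)) = 0.75 × (1 − e^(-1.641333)) = 0.75 × (1 − 0.193722) = 0.604709.
Expected differing sites = pL ≈ 0.604709 × 2699 = 1632.109591 ≈ 1632.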